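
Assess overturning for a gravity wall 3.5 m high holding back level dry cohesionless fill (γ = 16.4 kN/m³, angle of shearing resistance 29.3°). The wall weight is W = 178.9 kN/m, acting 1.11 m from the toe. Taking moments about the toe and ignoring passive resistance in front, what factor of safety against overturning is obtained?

4.94

K_a = tan²(45° − 29.3°/2) = 0.3428.
P_a = ½K_aγH² = 0.5×0.3428×16.4×3.5² = 34.44 kN/m, acting at H/3 = 1.167 m above the base.
Overturning moment M_o = P_a × H/3 = 34.44 × 1.167 = 40.18.
Resisting moment M_r = W × 1.11 = 178.9 × 1.11 = 198.6.
FS_overturning = M_r/M_o = 198.6/40.18 = 4.943.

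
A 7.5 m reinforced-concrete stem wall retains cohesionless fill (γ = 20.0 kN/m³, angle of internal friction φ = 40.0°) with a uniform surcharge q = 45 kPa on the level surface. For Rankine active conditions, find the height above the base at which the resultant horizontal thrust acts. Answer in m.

K_a = 0.2174.
Triangular part P₁ = ½K_aγH² = 122.3 at H/3 = 2.500 m; rectangular part P₂ = K_a q H = 73.39 at H/2 = 3.750 m.
ȳ = (P₁·2.500 + P₂·3.750)/(P₁+P₂) = 2.969 m.

2.97 m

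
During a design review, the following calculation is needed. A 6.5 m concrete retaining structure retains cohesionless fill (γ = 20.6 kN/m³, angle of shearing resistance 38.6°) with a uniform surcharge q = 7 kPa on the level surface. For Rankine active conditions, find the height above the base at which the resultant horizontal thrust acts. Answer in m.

2.27 m

K_a = 0.2316.
Triangular part P₁ = ½K_aγH² = 100.8 at H/3 = 2.167 m; rectangular part P₂ = K_a q H = 10.54 at H/2 = 3.250 m.
ȳ = (P₁·2.167 + P₂·3.250)/(P₁+P₂) = 2.269 m.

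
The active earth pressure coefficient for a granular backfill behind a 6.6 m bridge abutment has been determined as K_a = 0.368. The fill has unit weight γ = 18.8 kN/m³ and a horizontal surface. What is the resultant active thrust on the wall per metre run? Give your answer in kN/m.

151 kN/m

P = ½ K_a γ H² = 0.5 × 0.368 × 18.8 × 6.6² = 150.7 kN/m.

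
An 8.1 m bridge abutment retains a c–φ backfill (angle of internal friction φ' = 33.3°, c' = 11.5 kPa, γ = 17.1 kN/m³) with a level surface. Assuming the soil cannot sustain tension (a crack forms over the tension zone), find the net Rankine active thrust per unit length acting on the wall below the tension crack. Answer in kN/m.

78.3 kN/m

K_a = 0.2911; √K_a = 0.5396.
Tension-crack depth z_c = 2c/(γ√K_a) = 2×11.5/(17.1×0.5396) = 2.493 m.
σ_a at base = K_a γ H − 2c√K_a = 0.2911×17.1×8.1 − 2×11.5×0.5396 = 27.92 kPa.
P_a = ½ × 27.92 × (H − z_c) = 0.5×27.92×5.607 = 78.26 kN/m.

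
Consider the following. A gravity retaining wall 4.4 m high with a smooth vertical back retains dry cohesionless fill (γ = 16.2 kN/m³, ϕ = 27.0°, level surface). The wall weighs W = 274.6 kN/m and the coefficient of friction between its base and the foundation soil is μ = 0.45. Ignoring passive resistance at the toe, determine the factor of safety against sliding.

K_a = tan²(45° − 27.0°/2) = 0.3755.
P_a = ½K_aγH² = 0.5×0.3755×16.2×4.4² = 58.89 kN/m, acting at H/3 = 1.467 m above the base.
FS_sliding = μW / P_a = 0.45×274.6 / 58.89 = 2.098.

2.10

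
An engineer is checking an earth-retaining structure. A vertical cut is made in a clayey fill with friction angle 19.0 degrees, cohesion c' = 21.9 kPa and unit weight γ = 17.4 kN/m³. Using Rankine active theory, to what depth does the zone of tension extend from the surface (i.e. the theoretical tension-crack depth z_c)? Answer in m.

3.53 m

K_a = tan²(45° − 19.0°/2) = 0.5088; √K_a = 0.7133.
The active pressure is zero where K_a γ z = 2c√K_a, so z_c = 2c/(γ√K_a) = 2×21.9/(17.4×0.7133) = 3.529 m.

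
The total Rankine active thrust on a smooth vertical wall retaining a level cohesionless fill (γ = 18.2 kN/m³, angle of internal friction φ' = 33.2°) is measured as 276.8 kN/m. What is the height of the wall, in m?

10.2 m

K_a = 0.2924. P_a = ½ K_a γ H² ⇒ H = √(2P_a/(K_a γ)).
H = √(2×276.8/(0.2924×18.2)) = 10.20 m.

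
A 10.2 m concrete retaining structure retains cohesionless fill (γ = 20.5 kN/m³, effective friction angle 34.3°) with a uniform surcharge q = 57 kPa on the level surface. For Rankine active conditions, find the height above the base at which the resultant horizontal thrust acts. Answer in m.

K_a = 0.2792.
Triangular part P₁ = ½K_aγH² = 297.7 at H/3 = 3.400 m; rectangular part P₂ = K_a q H = 162.3 at H/2 = 5.100 m.
ȳ = (P₁·3.400 + P₂·5.100)/(P₁+P₂) = 4.000 m.

4.00 m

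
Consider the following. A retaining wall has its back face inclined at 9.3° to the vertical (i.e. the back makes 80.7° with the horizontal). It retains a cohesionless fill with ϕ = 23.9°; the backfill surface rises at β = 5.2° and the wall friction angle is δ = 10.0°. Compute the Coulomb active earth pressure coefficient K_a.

K_a = sin²(α+φ) / [sin²α · sin(α−δ) · (1 + √{sin(φ+δ)sin(φ−β) / (sin(α−δ)sin(α+β))})²].
With α = 80.7°, φ = 23.9°, δ = 10.0°, β = 5.2°: K_a = 0.4942.

0.494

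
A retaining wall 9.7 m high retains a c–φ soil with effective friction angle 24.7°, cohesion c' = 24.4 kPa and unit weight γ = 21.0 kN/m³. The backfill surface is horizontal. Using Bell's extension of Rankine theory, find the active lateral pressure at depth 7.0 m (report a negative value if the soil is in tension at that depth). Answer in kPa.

29.1 kPa

K_a = (1 − sin φ)/(1 + sin φ) = 0.4106.
σ_a = K_a γ z − 2c√K_a = 0.4106×21.0×7.0 − 2×24.4×0.6408 = 29.08 kPa.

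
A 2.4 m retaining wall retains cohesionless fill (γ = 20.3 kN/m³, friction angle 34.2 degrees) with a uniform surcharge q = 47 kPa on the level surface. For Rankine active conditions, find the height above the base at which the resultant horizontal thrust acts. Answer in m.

1.06 m

K_a = 0.2803.
Triangular part P₁ = ½K_aγH² = 16.39 at H/3 = 0.8000 m; rectangular part P₂ = K_a q H = 31.62 at H/2 = 1.200 m.
ȳ = (P₁·0.8000 + P₂·1.200)/(P₁+P₂) = 1.063 m.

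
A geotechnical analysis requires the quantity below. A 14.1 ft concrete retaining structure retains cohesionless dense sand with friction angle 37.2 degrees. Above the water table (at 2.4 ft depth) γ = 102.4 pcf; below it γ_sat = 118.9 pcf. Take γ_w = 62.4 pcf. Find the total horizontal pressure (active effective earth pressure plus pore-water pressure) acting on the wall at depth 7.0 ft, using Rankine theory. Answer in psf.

K_a = (1 − sin φ)/(1 + sin φ) = 0.2464.
γ' = 118.9 − 62.4 = 56.50 pcf.
Effective vertical stress at 7.0 ft: σ'_v = 102.4×2.4 + 56.50×4.60 = 505.7 psf.
σ'_h = K_a σ'_v = 0.2464 × 505.7 = 124.6 psf; u = γ_w × 4.60 = 287.0 psf.
Total σ_h = 124.6 + 287.0 = 411.6 psf.

412 psf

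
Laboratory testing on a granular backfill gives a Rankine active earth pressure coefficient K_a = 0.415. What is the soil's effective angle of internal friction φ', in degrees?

K_a = tan²(45° − φ/2) ⇒ 45° − φ/2 = arctan(√0.415) = 32.79°.
φ = 2(45° − 32.79°) = 24.42°.

24.4°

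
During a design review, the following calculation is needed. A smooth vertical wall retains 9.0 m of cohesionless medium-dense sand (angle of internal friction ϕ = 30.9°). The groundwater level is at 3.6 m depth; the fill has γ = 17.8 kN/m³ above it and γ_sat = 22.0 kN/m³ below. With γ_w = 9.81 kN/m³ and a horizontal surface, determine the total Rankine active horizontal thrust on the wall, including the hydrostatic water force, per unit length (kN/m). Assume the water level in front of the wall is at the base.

K_a = tan²(45° − φ/2) = 0.3214.
γ' = 22.0 − 9.81 = 12.19 kN/m³. Depth below WT = 5.4 m.
σ'_h at WT = K_a γ d_w = 20.60 kPa; at base = 20.60 + K_a γ' × 5.4 = 41.75 kPa.
P₁ (0–3.6 m) = ½×20.60×3.6 = 37.07. P₂ (3.6–9.0 m) = ½(20.60+41.75)×5.4 = 168.3.
P_w = ½ γ_w h₂² = 0.5×9.81×5.4² = 143.0. Total = 37.07+168.3+143.0 = 348.4 kN/m.

348 kN/m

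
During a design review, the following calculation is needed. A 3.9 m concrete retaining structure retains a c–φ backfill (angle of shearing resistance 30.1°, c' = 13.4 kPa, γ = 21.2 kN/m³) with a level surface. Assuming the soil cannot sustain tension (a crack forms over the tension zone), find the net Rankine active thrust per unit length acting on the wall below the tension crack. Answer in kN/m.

10.2 kN/m

K_a = 0.3320; √K_a = 0.5762.
Tension-crack depth z_c = 2c/(γ√K_a) = 2×13.4/(21.2×0.5762) = 2.194 m.
σ_a at base = K_a γ H − 2c√K_a = 0.3320×21.2×3.9 − 2×13.4×0.5762 = 12.01 kPa.
P_a = ½ × 12.01 × (H − z_c) = 0.5×12.01×1.706 = 10.24 kN/m.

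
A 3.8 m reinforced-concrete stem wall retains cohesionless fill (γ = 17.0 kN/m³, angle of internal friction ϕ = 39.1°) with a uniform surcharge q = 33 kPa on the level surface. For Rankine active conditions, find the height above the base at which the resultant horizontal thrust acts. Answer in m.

1.59 m

K_a = 0.2265.
Triangular part P₁ = ½K_aγH² = 27.80 at H/3 = 1.267 m; rectangular part P₂ = K_a q H = 28.40 at H/2 = 1.900 m.
ȳ = (P₁·1.267 + P₂·1.900)/(P₁+P₂) = 1.587 m.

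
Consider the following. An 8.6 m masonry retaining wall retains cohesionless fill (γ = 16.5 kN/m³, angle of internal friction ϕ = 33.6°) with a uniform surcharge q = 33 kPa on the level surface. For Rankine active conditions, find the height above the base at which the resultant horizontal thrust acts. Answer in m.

3.32 m

K_a = 0.2875.
Triangular part P₁ = ½K_aγH² = 175.4 at H/3 = 2.867 m; rectangular part P₂ = K_a q H = 81.59 at H/2 = 4.300 m.
ȳ = (P₁·2.867 + P₂·4.300)/(P₁+P₂) = 3.322 m.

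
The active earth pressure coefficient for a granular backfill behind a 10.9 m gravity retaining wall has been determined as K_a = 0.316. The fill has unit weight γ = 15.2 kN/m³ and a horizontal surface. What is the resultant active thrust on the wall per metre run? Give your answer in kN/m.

P = ½ K_a γ H² = 0.5 × 0.316 × 15.2 × 10.9² = 285.3 kN/m.

285 kN/m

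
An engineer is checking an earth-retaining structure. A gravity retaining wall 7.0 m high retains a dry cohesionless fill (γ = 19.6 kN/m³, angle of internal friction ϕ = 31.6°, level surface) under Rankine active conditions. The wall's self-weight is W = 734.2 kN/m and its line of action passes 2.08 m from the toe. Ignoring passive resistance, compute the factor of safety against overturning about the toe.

K_a = tan²(45° − 31.6°/2) = 0.3123.
P_a = ½K_aγH² = 0.5×0.3123×19.6×7.0² = 150.0 kN/m, acting at H/3 = 2.333 m above the base.
Overturning moment M_o = P_a × H/3 = 150.0 × 2.333 = 350.0.
Resisting moment M_r = W × 2.08 = 734.2 × 2.08 = 1527.
FS_overturning = M_r/M_o = 1527/350.0 = 4.364.

4.36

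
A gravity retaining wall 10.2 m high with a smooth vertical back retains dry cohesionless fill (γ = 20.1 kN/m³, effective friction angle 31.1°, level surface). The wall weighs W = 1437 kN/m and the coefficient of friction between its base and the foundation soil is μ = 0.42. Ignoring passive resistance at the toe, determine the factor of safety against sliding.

K_a = tan²(45° − 31.1°/2) = 0.3188.
P_a = ½K_aγH² = 0.5×0.3188×20.1×10.2² = 333.3 kN/m, acting at H/3 = 3.400 m above the base.
FS_sliding = μW / P_a = 0.42×1437 / 333.3 = 1.811.

1.81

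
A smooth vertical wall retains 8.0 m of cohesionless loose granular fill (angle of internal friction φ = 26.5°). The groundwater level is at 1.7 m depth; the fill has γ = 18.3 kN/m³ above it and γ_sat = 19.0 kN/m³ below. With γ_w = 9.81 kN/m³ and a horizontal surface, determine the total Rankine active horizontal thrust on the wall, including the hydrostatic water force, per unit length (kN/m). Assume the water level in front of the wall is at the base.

350 kN/m

K_a = tan²(45° − φ/2) = 0.3829.
γ' = 19.0 − 9.81 = 9.190 kN/m³. Depth below WT = 6.3 m.
σ'_h at WT = K_a γ d_w = 11.91 kPa; at base = 11.91 + K_a γ' × 6.3 = 34.08 kPa.
P₁ (0–1.7 m) = ½×11.91×1.7 = 10.13. P₂ (1.7–8.0 m) = ½(11.91+34.08)×6.3 = 144.9.
P_w = ½ γ_w h₂² = 0.5×9.81×6.3² = 194.7. Total = 10.13+144.9+194.7 = 349.7 kN/m.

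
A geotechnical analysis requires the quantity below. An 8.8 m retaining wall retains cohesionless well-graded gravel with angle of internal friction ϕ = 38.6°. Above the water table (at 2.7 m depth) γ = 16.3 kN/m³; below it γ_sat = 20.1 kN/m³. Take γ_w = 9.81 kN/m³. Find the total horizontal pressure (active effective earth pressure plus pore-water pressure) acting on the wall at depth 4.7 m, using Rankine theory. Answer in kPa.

K_a = (1 − sin φ)/(1 + sin φ) = 0.2316.
γ' = 20.1 − 9.81 = 10.29 kN/m³.
Effective vertical stress at 4.7 m: σ'_v = 16.3×2.7 + 10.29×2.00 = 64.59 kPa.
σ'_h = K_a σ'_v = 0.2316 × 64.59 = 14.96 kPa; u = γ_w × 2.00 = 19.62 kPa.
Total σ_h = 14.96 + 19.62 = 34.58 kPa.

34.6 kPa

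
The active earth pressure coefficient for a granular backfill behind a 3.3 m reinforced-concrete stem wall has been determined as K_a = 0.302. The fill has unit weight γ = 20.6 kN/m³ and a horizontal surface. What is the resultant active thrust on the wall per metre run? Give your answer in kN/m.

P = ½ K_a γ H² = 0.5 × 0.302 × 20.6 × 3.3² = 33.87 kN/m.

33.9 kN/m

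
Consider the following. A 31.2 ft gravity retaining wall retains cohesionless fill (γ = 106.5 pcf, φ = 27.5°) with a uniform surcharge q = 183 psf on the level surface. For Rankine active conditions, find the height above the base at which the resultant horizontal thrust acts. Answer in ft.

10.9 ft

K_a = 0.3682.
Triangular part P₁ = ½K_aγH² = 19090 at H/3 = 10.40 ft; rectangular part P₂ = K_a q H = 2102 at H/2 = 15.60 ft.
ȳ = (P₁·10.40 + P₂·15.60)/(P₁+P₂) = 10.92 ft.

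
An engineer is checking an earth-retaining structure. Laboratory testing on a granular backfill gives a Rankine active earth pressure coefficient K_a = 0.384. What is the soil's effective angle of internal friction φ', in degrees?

K_a = tan²(45° − φ/2) ⇒ 45° − φ/2 = arctan(√0.384) = 31.79°.
φ = 2(45° − 31.79°) = 26.43°.

26.4°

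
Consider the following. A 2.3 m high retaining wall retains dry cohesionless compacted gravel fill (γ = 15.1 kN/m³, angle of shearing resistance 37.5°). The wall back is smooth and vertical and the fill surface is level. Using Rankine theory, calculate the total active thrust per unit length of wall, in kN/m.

9.71 kN/m

K_a = tan²(45° − φ/2) = 0.2432.
P_a = ½ K_a γ H² = 0.5 × 0.2432 × 15.1 × 2.3² = 9.713 kN/m.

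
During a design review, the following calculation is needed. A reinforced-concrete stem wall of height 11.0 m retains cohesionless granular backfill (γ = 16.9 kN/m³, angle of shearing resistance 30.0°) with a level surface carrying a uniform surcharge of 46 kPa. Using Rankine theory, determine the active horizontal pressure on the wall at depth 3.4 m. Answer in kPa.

K_a = (1 − sin φ)/(1 + sin φ) = 0.3333.
σ_v = γz + q = 16.9 × 3.4 + 46 = 103.5 kPa.
σ_h = K_a σ_v = 0.3333 × 103.5 = 34.49 kPa.

34.5 kPa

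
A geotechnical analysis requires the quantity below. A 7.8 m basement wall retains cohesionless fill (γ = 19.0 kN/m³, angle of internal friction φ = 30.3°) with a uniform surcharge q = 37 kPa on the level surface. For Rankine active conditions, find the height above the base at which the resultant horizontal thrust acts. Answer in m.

3.03 m

K_a = 0.3293.
Triangular part P₁ = ½K_aγH² = 190.3 at H/3 = 2.600 m; rectangular part P₂ = K_a q H = 95.04 at H/2 = 3.900 m.
ȳ = (P₁·2.600 + P₂·3.900)/(P₁+P₂) = 3.033 m.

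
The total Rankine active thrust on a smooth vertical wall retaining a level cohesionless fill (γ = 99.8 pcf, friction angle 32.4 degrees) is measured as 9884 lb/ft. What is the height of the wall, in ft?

25.6 ft

K_a = 0.3022. P_a = ½ K_a γ H² ⇒ H = √(2P_a/(K_a γ)).
H = √(2×9884/(0.3022×99.8)) = 25.60 ft.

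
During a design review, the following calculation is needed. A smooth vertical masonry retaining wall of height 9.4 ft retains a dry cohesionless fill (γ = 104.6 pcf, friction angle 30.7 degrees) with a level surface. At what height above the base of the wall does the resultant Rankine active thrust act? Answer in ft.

K_a = 0.3240.
The pressure distribution is triangular, so the resultant acts at H/3 above the base = 9.4/3 = 3.133 ft.

3.13 ft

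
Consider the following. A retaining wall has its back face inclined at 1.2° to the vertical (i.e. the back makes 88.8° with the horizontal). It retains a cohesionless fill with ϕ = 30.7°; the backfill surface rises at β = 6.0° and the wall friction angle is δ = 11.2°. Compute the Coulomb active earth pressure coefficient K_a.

0.329

K_a = sin²(α+φ) / [sin²α · sin(α−δ) · (1 + √{sin(φ+δ)sin(φ−β) / (sin(α−δ)sin(α+β))})²].
With α = 88.8°, φ = 30.7°, δ = 11.2°, β = 6.0°: K_a = 0.3291.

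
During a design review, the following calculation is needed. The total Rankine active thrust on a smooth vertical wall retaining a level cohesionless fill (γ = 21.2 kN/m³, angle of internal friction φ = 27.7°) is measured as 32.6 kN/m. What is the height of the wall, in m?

2.90 m

K_a = 0.3653. P_a = ½ K_a γ H² ⇒ H = √(2P_a/(K_a γ)).
H = √(2×32.6/(0.3653×21.2)) = 2.901 m.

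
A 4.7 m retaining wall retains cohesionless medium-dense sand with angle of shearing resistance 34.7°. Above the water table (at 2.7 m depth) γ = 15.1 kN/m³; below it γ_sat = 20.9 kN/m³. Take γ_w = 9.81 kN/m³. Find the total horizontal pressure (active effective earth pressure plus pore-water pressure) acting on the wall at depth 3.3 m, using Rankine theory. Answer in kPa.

18.9 kPa

K_a = (1 − sin φ)/(1 + sin φ) = 0.2745.
γ' = 20.9 − 9.81 = 11.09 kN/m³.
Effective vertical stress at 3.3 m: σ'_v = 15.1×2.7 + 11.09×0.600 = 47.42 kPa.
σ'_h = K_a σ'_v = 0.2745 × 47.42 = 13.02 kPa; u = γ_w × 0.600 = 5.886 kPa.
Total σ_h = 13.02 + 5.886 = 18.90 kPa.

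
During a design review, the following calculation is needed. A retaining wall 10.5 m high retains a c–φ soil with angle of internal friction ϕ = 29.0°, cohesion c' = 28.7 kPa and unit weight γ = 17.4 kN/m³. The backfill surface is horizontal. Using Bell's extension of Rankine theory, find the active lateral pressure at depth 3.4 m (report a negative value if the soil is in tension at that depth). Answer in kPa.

-13.3 kPa

K_a = (1 − sin φ)/(1 + sin φ) = 0.3470.
σ_a = K_a γ z − 2c√K_a = 0.3470×17.4×3.4 − 2×28.7×0.5890 = -13.28 kPa.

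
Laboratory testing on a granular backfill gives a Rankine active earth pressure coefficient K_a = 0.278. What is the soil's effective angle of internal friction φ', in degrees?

34.4°

K_a = tan²(45° − φ/2) ⇒ 45° − φ/2 = arctan(√0.278) = 27.80°.
φ = 2(45° − 27.80°) = 34.40°.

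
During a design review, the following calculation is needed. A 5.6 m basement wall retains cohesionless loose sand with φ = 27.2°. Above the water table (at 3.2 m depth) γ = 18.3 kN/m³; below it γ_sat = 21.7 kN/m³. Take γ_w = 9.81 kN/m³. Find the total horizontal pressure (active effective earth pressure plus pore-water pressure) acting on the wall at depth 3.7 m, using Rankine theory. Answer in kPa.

28.9 kPa

K_a = (1 − sin φ)/(1 + sin φ) = 0.3726.
γ' = 21.7 − 9.81 = 11.89 kN/m³.
Effective vertical stress at 3.7 m: σ'_v = 18.3×3.2 + 11.89×0.500 = 64.50 kPa.
σ'_h = K_a σ'_v = 0.3726 × 64.50 = 24.03 kPa; u = γ_w × 0.500 = 4.905 kPa.
Total σ_h = 24.03 + 4.905 = 28.94 kPa.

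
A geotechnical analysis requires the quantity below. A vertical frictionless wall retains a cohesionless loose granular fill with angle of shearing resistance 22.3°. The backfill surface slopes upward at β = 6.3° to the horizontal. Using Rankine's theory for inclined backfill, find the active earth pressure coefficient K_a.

0.462

K_a = cos β · (cos β − √(cos²β − cos²φ)) / (cos β + √(cos²β − cos²φ)).
cos β = 0.9940, cos φ = 0.9252, √(cos²β − cos²φ) = 0.3632.
K_a = 0.9940 × (0.9940 − 0.3632)/(0.9940 + 0.3632) = 0.4619.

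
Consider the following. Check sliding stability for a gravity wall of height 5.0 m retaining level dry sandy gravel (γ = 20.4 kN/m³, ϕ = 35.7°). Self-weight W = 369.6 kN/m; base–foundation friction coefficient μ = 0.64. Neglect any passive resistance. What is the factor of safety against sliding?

3.53

K_a = tan²(45° − 35.7°/2) = 0.2630.
P_a = ½K_aγH² = 0.5×0.2630×20.4×5.0² = 67.06 kN/m, acting at H/3 = 1.667 m above the base.
FS_sliding = μW / P_a = 0.64×369.6 / 67.06 = 3.527.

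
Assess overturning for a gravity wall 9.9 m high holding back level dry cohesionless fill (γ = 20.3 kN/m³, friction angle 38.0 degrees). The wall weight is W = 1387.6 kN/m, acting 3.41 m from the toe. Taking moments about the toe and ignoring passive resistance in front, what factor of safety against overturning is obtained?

K_a = tan²(45° − 38.0°/2) = 0.2379.
P_a = ½K_aγH² = 0.5×0.2379×20.3×9.9² = 236.6 kN/m, acting at H/3 = 3.300 m above the base.
Overturning moment M_o = P_a × H/3 = 236.6 × 3.300 = 780.9.
Resisting moment M_r = W × 3.41 = 1387.6 × 3.41 = 4732.
FS_overturning = M_r/M_o = 4732/780.9 = 6.059.

6.06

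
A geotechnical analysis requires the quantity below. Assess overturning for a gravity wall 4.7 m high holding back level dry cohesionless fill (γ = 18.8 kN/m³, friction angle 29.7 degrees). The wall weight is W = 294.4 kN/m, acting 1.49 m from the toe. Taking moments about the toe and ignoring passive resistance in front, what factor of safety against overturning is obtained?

4.00

K_a = tan²(45° − 29.7°/2) = 0.3374.
P_a = ½K_aγH² = 0.5×0.3374×18.8×4.7² = 70.06 kN/m, acting at H/3 = 1.567 m above the base.
Overturning moment M_o = P_a × H/3 = 70.06 × 1.567 = 109.8.
Resisting moment M_r = W × 1.49 = 294.4 × 1.49 = 438.7.
FS_overturning = M_r/M_o = 438.7/109.8 = 3.997.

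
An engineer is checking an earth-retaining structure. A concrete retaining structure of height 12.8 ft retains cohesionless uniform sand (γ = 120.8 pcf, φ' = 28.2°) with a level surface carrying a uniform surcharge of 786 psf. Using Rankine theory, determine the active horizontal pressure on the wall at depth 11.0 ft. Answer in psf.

K_a = (1 − sin φ)/(1 + sin φ) = 0.3582.
σ_v = γz + q = 120.8 × 11.0 + 786 = 2115 psf.
σ_h = K_a σ_v = 0.3582 × 2115 = 757.5 psf.

757 psf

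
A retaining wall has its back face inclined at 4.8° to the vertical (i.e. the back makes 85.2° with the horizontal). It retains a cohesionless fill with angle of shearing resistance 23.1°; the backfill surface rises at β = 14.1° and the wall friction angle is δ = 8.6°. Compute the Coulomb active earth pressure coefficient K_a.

K_a = sin²(α+φ) / [sin²α · sin(α−δ) · (1 + √{sin(φ+δ)sin(φ−β) / (sin(α−δ)sin(α+β))})²].
With α = 85.2°, φ = 23.1°, δ = 8.6°, β = 14.1°: K_a = 0.5585.

0.558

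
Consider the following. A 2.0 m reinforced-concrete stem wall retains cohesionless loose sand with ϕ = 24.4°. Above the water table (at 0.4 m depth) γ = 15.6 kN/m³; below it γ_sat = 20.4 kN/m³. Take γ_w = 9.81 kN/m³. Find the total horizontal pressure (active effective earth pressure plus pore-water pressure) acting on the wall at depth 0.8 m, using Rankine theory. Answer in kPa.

8.27 kPa

K_a = (1 − sin φ)/(1 + sin φ) = 0.4153.
γ' = 20.4 − 9.81 = 10.59 kN/m³.
Effective vertical stress at 0.8 m: σ'_v = 15.6×0.4 + 10.59×0.400 = 10.48 kPa.
σ'_h = K_a σ'_v = 0.4153 × 10.48 = 4.351 kPa; u = γ_w × 0.400 = 3.924 kPa.
Total σ_h = 4.351 + 3.924 = 8.275 kPa.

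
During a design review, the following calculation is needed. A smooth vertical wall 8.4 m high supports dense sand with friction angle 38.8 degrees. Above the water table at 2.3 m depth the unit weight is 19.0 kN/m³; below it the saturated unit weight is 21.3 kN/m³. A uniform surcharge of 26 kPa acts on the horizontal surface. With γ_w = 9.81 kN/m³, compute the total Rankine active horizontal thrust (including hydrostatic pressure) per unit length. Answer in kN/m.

354 kN/m

K_a = tan²(45° − φ/2) = 0.2296.
γ' = 21.3 − 9.81 = 11.49 kN/m³. h₂ = H − d_w = 6.1 m.
σ'_h: at surface K_a·q = 5.968; at WT K_a(q+γd_w) = 16.00; at base K_a(q+γd_w+γ'h₂) = 32.09 kPa.
P₁ = ½(5.968+16.00)×2.3 = 25.26; P₂ = ½(16.00+32.09)×6.1 = 146.7; P_w = ½γ_w h₂² = 182.5.
Total = 25.26+146.7+182.5 = 354.5 kN/m.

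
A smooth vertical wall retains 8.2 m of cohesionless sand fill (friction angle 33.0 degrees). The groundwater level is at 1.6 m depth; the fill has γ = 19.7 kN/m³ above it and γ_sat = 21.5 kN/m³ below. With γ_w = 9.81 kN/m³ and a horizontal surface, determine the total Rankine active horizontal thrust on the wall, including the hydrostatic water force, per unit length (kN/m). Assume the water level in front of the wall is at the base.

K_a = tan²(45° − φ/2) = 0.2948.
γ' = 21.5 − 9.81 = 11.69 kN/m³. Depth below WT = 6.6 m.
σ'_h at WT = K_a γ d_w = 9.292 kPa; at base = 9.292 + K_a γ' × 6.6 = 32.04 kPa.
P₁ (0–1.6 m) = ½×9.292×1.6 = 7.434. P₂ (1.6–8.2 m) = ½(9.292+32.04)×6.6 = 136.4.
P_w = ½ γ_w h₂² = 0.5×9.81×6.6² = 213.7. Total = 7.434+136.4+213.7 = 357.5 kN/m.

357 kN/m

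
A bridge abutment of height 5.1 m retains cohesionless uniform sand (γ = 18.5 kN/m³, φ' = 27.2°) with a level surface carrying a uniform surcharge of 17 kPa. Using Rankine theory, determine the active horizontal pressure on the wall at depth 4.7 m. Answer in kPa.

38.7 kPa

K_a = (1 − sin φ)/(1 + sin φ) = 0.3726.
σ_v = γz + q = 18.5 × 4.7 + 17 = 104.0 kPa.
σ_h = K_a σ_v = 0.3726 × 104.0 = 38.73 kPa.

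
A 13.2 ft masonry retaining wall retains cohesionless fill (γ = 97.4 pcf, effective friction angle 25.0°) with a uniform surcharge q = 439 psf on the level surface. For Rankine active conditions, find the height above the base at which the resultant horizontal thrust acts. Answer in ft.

K_a = 0.4059.
Triangular part P₁ = ½K_aγH² = 3444 at H/3 = 4.400 ft; rectangular part P₂ = K_a q H = 2352 at H/2 = 6.600 ft.
ȳ = (P₁·4.400 + P₂·6.600)/(P₁+P₂) = 5.293 ft.

5.29 ft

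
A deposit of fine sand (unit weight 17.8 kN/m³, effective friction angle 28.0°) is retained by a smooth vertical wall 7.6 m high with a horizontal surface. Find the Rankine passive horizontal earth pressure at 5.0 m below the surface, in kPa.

K_p = (1 + sin φ)/(1 − sin φ) = 2.770.
σ_h = K_p γ z = 2.770 × 17.8 × 5.0 = 246.5 kPa.

247 kPa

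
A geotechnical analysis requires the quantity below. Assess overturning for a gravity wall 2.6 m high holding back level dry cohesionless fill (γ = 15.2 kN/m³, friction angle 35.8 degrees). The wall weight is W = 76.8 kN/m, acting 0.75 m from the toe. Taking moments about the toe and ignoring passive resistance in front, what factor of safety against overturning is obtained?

4.94

K_a = tan²(45° − 35.8°/2) = 0.2619.
P_a = ½K_aγH² = 0.5×0.2619×15.2×2.6² = 13.45 kN/m, acting at H/3 = 0.8667 m above the base.
Overturning moment M_o = P_a × H/3 = 13.45 × 0.8667 = 11.66.
Resisting moment M_r = W × 0.75 = 76.8 × 0.75 = 57.60.
FS_overturning = M_r/M_o = 57.60/11.66 = 4.940.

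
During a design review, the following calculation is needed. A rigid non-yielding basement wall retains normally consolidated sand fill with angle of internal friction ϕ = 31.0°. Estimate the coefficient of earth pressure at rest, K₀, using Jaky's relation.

K₀ = 1 − sin φ' = 1 − sin 31.0° = 0.4850.

0.485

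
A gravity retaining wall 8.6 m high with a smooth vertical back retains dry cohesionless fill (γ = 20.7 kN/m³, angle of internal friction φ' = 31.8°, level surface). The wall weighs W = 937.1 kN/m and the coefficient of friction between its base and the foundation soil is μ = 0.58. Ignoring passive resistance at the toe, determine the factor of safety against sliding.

K_a = tan²(45° − 31.8°/2) = 0.3098.
P_a = ½K_aγH² = 0.5×0.3098×20.7×8.6² = 237.1 kN/m, acting at H/3 = 2.867 m above the base.
FS_sliding = μW / P_a = 0.58×937.1 / 237.1 = 2.292.

2.29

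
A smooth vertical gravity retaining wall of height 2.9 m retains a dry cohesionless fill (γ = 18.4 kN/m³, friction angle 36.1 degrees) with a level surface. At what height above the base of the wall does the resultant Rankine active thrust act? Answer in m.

K_a = 0.2585.
The pressure distribution is triangular, so the resultant acts at H/3 above the base = 2.9/3 = 0.9667 m.

0.967 m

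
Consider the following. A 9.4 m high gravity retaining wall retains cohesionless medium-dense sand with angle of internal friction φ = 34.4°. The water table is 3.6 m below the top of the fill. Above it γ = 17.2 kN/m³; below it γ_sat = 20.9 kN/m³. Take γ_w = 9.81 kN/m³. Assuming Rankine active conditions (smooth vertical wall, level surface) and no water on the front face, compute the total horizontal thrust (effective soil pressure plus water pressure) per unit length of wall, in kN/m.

348 kN/m

K_a = tan²(45° − φ/2) = 0.2780.
γ' = 20.9 − 9.81 = 11.09 kN/m³. Depth below WT = 5.8 m.
σ'_h at WT = K_a γ d_w = 17.21 kPa; at base = 17.21 + K_a γ' × 5.8 = 35.09 kPa.
P₁ (0–3.6 m) = ½×17.21×3.6 = 30.98. P₂ (3.6–9.4 m) = ½(17.21+35.09)×5.8 = 151.7.
P_w = ½ γ_w h₂² = 0.5×9.81×5.8² = 165.0. Total = 30.98+151.7+165.0 = 347.7 kN/m.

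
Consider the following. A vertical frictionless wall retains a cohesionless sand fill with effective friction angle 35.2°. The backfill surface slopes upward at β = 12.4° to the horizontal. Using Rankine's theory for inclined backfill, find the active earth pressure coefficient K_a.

K_a = cos β · (cos β − √(cos²β − cos²φ)) / (cos β + √(cos²β − cos²φ)).
cos β = 0.9767, cos φ = 0.8171, √(cos²β − cos²φ) = 0.5349.
K_a = 0.9767 × (0.9767 − 0.5349)/(0.9767 + 0.5349) = 0.2854.

0.285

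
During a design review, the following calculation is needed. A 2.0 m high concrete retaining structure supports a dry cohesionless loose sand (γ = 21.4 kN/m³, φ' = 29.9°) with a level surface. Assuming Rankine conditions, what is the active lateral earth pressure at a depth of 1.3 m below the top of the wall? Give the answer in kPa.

K_a = (1 − sin φ)/(1 + sin φ) = 0.3347.
σ_h = K_a γ z = 0.3347 × 21.4 × 1.3 = 9.311 kPa.

9.31 kPa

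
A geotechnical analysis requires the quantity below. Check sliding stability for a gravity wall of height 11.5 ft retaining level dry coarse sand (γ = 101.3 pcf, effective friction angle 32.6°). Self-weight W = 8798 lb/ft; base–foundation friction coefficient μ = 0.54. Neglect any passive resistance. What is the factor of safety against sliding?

2.37

K_a = tan²(45° − 32.6°/2) = 0.2997.
P_a = ½K_aγH² = 0.5×0.2997×101.3×11.5² = 2008 lb/ft, acting at H/3 = 3.833 ft above the base.
FS_sliding = μW / P_a = 0.54×8798 / 2008 = 2.366.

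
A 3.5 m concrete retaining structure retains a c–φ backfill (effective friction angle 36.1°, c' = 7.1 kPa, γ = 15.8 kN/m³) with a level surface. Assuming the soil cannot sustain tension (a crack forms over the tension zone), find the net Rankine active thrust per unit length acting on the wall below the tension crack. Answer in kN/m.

6.13 kN/m

K_a = 0.2585; √K_a = 0.5084.
Tension-crack depth z_c = 2c/(γ√K_a) = 2×7.1/(15.8×0.5084) = 1.768 m.
σ_a at base = K_a γ H − 2c√K_a = 0.2585×15.8×3.5 − 2×7.1×0.5084 = 7.075 kPa.
P_a = ½ × 7.075 × (H − z_c) = 0.5×7.075×1.732 = 6.128 kN/m.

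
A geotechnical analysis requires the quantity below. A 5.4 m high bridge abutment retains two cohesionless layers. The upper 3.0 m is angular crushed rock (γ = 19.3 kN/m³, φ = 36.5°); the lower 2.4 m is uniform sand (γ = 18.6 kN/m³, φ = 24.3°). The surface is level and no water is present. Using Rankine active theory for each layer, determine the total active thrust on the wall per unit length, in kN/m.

K_a1 = tan²(45°−36.5°/2) = 0.2541; K_a2 = tan²(45°−24.3°/2) = 0.4169.
Layer 1: σ at base = K_a1 γ₁ h₁ = 14.71 kPa; P₁ = ½×14.71×3.0 = 22.06.
Layer 2: σ_v at top = γ₁h₁ = 57.90; σ_h top = K_a2×57.90 = 24.14; σ_h base = K_a2×(57.90+18.6×2.4) = 42.75.
P₂ = ½(24.14+42.75)×2.4 = 80.27. Total P_a = 22.06+80.27 = 102.3 kN/m.

102 kN/m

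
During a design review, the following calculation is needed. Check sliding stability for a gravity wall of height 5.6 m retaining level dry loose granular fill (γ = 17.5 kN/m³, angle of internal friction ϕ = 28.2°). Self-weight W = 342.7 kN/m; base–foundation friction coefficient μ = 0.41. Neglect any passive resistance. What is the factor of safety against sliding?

1.43

K_a = tan²(45° − 28.2°/2) = 0.3582.
P_a = ½K_aγH² = 0.5×0.3582×17.5×5.6² = 98.29 kN/m, acting at H/3 = 1.867 m above the base.
FS_sliding = μW / P_a = 0.41×342.7 / 98.29 = 1.430.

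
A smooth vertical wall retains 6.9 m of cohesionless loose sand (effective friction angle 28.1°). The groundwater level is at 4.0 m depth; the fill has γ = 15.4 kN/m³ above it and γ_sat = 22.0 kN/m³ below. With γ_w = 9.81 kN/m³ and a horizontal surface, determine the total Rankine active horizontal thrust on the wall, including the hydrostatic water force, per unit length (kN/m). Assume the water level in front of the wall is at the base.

168 kN/m

K_a = tan²(45° − φ/2) = 0.3596.
γ' = 22.0 − 9.81 = 12.19 kN/m³. Depth below WT = 2.9 m.
σ'_h at WT = K_a γ d_w = 22.15 kPa; at base = 22.15 + K_a γ' × 2.9 = 34.86 kPa.
P₁ (0–4.0 m) = ½×22.15×4.0 = 44.30. P₂ (4.0–6.9 m) = ½(22.15+34.86)×2.9 = 82.67.
P_w = ½ γ_w h₂² = 0.5×9.81×2.9² = 41.25. Total = 44.30+82.67+41.25 = 168.2 kN/m.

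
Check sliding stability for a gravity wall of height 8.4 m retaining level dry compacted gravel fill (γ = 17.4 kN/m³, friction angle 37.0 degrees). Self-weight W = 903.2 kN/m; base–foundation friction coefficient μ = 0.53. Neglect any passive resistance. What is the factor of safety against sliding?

K_a = tan²(45° − 37.0°/2) = 0.2486.
P_a = ½K_aγH² = 0.5×0.2486×17.4×8.4² = 152.6 kN/m, acting at H/3 = 2.800 m above the base.
FS_sliding = μW / P_a = 0.53×903.2 / 152.6 = 3.137.

3.14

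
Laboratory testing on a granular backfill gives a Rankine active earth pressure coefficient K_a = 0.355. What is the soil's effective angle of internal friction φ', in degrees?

K_a = tan²(45° − φ/2) ⇒ 45° − φ/2 = arctan(√0.355) = 30.79°.
φ = 2(45° − 30.79°) = 28.43°.

28.4°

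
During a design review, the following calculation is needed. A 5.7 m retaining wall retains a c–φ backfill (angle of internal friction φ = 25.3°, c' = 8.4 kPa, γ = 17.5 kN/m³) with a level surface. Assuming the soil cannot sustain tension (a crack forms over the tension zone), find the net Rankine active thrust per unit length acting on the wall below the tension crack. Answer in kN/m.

61.5 kN/m

K_a = 0.4012; √K_a = 0.6334.
Tension-crack depth z_c = 2c/(γ√K_a) = 2×8.4/(17.5×0.6334) = 1.516 m.
σ_a at base = K_a γ H − 2c√K_a = 0.4012×17.5×5.7 − 2×8.4×0.6334 = 29.38 kPa.
P_a = ½ × 29.38 × (H − z_c) = 0.5×29.38×4.184 = 61.46 kN/m.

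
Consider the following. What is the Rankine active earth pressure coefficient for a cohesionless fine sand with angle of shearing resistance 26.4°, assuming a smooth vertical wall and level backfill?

K_a = (1 − sin φ)/(1 + sin φ) = (1 − sin 26.4°)/(1 + sin 26.4°) = 0.3844.

0.384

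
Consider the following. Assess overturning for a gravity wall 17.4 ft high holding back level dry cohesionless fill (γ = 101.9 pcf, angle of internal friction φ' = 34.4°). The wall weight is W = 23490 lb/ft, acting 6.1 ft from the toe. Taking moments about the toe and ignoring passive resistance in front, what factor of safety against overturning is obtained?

5.76

K_a = tan²(45° − 34.4°/2) = 0.2780.
P_a = ½K_aγH² = 0.5×0.2780×101.9×17.4² = 4288 lb/ft, acting at H/3 = 5.800 ft above the base.
Overturning moment M_o = P_a × H/3 = 4288 × 5.800 = 24870.
Resisting moment M_r = W × 6.1 = 23490 × 6.1 = 143300.
FS_overturning = M_r/M_o = 143300/24870 = 5.761.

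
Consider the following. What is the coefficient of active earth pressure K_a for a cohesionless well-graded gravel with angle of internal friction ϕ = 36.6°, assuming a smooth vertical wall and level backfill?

K_a = (1 − sin φ)/(1 + sin φ) = (1 − sin 36.6°)/(1 + sin 36.6°) = 0.2530.

0.253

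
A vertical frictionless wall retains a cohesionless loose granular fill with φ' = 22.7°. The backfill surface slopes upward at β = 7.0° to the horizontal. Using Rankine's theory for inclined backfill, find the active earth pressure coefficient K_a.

0.458

K_a = cos β · (cos β − √(cos²β − cos²φ)) / (cos β + √(cos²β − cos²φ)).
cos β = 0.9925, cos φ = 0.9225, √(cos²β − cos²φ) = 0.3662.
K_a = 0.9925 × (0.9925 − 0.3662)/(0.9925 + 0.3662) = 0.4576.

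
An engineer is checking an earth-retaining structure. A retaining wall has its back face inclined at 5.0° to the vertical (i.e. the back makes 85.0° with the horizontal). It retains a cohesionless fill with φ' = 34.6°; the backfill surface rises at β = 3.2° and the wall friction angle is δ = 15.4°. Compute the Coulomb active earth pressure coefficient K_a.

K_a = sin²(α+φ) / [sin²α · sin(α−δ) · (1 + √{sin(φ+δ)sin(φ−β) / (sin(α−δ)sin(α+β))})²].
With α = 85.0°, φ = 34.6°, δ = 15.4°, β = 3.2°: K_a = 0.2976.

0.298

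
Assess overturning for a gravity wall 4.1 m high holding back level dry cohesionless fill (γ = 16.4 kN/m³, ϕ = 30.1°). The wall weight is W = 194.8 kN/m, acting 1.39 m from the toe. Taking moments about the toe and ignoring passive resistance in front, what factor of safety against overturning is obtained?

4.33

K_a = tan²(45° − 30.1°/2) = 0.3320.
P_a = ½K_aγH² = 0.5×0.3320×16.4×4.1² = 45.76 kN/m, acting at H/3 = 1.367 m above the base.
Overturning moment M_o = P_a × H/3 = 45.76 × 1.367 = 62.54.
Resisting moment M_r = W × 1.39 = 194.8 × 1.39 = 270.8.
FS_overturning = M_r/M_o = 270.8/62.54 = 4.329.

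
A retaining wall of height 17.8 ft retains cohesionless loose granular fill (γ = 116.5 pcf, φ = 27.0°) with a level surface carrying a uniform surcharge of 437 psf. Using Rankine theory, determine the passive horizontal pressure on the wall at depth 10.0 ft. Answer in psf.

4270 psf

K_p = (1 + sin φ)/(1 − sin φ) = 2.663.
σ_v = γz + q = 116.5 × 10.0 + 437 = 1602 psf.
σ_h = K_p σ_v = 2.663 × 1602 = 4266 psf.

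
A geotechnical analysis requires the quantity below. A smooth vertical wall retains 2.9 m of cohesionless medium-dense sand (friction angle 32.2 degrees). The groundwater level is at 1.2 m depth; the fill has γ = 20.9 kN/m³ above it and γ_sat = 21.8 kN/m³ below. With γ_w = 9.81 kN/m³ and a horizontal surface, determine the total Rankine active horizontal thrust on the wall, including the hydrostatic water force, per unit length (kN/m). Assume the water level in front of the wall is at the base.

37.0 kN/m

K_a = tan²(45° − φ/2) = 0.3047.
γ' = 21.8 − 9.81 = 11.99 kN/m³. Depth below WT = 1.7 m.
σ'_h at WT = K_a γ d_w = 7.643 kPa; at base = 7.643 + K_a γ' × 1.7 = 13.85 kPa.
P₁ (0–1.2 m) = ½×7.643×1.2 = 4.586. P₂ (1.2–2.9 m) = ½(7.643+13.85)×1.7 = 18.27.
P_w = ½ γ_w h₂² = 0.5×9.81×1.7² = 14.18. Total = 4.586+18.27+14.18 = 37.03 kN/m.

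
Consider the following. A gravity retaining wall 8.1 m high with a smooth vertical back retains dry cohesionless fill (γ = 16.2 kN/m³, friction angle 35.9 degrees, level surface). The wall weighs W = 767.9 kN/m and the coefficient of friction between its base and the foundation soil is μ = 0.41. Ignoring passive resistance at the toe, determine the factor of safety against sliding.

K_a = tan²(45° − 35.9°/2) = 0.2607.
P_a = ½K_aγH² = 0.5×0.2607×16.2×8.1² = 138.6 kN/m, acting at H/3 = 2.700 m above the base.
FS_sliding = μW / P_a = 0.41×767.9 / 138.6 = 2.272.

2.27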